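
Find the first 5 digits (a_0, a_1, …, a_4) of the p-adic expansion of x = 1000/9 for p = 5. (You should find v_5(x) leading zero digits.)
(a_0, …, a_4) = (0, 0, 0, 2, 2)

v_5(1000/9) = 3, so a_0 = ... = a_2 = 0. Factor out: x = 5^3 · u with u = 8/9 a unit in ℤ_5. Expand u iteratively via a_{v+i} = u_i mod 5, u_{i+1} = (u_i − a_{v+i})/5:
  u_0 = 8/9;  a_3 = 2;  u_1 = (u_0 − 2)/5 = -2/9
  u_1 = -2/9;  a_4 = 2;  u_2 = (u_1 − 2)/5 = -4/9
Digits: (0, 0, 0, 2, 2).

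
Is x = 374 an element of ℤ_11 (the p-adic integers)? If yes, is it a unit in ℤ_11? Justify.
x ∈ ℤ_11 but not a unit; v_11(x) = 1 > 0

ℤ_11 = {x ∈ ℚ_11 : v_11(x) ≥ 0} and ℤ_11^× = {x ∈ ℤ_11 : v_11(x) = 0}. Here v_11(374) = v_11(num) − v_11(den) = 1; compare against these criteria.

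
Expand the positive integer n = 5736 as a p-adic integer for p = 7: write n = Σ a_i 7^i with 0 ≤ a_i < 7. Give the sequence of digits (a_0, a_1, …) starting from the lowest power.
(a_0, a_1, …) = (3, 0, 5, 2, 2)

Repeated division by 7 gives the digits low-to-high: 5736 = 3 + 5·7^2 + 2·7^3 + 2·7^4. Digit sequence: (3, 0, 5, 2, 2).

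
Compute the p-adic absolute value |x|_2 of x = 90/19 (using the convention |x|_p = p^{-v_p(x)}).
|90/19|_2 = 1/2

Step 1 — compute v_2(x) by factoring powers of 2 out of the numerator and denominator: v_2(90/19) = 1. Step 2 — apply |x|_p = p^{-v_p(x)} = 2^{-1} = 1/2.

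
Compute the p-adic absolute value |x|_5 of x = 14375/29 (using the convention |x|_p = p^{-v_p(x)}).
|14375/29|_5 = 1/625

Step 1 — compute v_5(x) by factoring powers of 5 out of the numerator and denominator: v_5(14375/29) = 4. Step 2 — apply |x|_p = p^{-v_p(x)} = 5^{-4} = 1/625.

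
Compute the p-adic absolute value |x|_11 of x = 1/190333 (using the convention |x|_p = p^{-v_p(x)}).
|1/190333|_11 = 14641

Step 1 — compute v_11(x) by factoring powers of 11 out of the numerator and denominator: v_11(1/190333) = -4. Step 2 — apply |x|_p = p^{-v_p(x)} = 11^{4} = 14641.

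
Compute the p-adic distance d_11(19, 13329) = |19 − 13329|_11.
d_11(19, 13329) = 1/1331

Step 1 — x − y = 19 − 13329 = -13310. Step 2 — v_11(-13310) = 3 (factor: -13310 = −(11^3 · 10); the sign does not affect v_p). Step 3 — |x − y|_11 = 11^{-3} = 1/1331.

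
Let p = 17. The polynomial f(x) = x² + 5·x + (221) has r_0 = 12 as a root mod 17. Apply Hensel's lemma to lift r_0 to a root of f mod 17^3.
r_2 = 2120 (mod 4913)

Hensel: r_{i+1} = r_i − f(r_i)·(f′(r_i))^{-1} mod 17^{i+2}, f′(x) = 2x + 5. Iterate:
  r_0 = 12 (mod 17)
  r_1 = 97 (mod 289)
  r_2 = 2120 (mod 4913)
Final: r = 2120 satisfies f(r) ≡ 0 mod 17^3.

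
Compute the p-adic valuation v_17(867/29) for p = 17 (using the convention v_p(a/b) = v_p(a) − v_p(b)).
v_17(867/29) = 2

Factor powers of 17 from the numerator and denominator of the reduced fraction: 867 = 17^2 · 3 and 29 = 17^0 · 29. Apply v_p(a/b) = v_p(a) − v_p(b): v_17(867/29) = 2 − 0 = 2.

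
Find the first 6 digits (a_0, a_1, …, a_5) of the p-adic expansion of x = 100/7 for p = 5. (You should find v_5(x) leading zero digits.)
(a_0, …, a_5) = (0, 0, 2, 4, 2, 3)

v_5(100/7) = 2, so a_0 = ... = a_1 = 0. Factor out: x = 5^2 · u with u = 4/7 a unit in ℤ_5. Expand u iteratively via a_{v+i} = u_i mod 5, u_{i+1} = (u_i − a_{v+i})/5:
  u_0 = 4/7;  a_2 = 2;  u_1 = (u_0 − 2)/5 = -2/7
  u_1 = -2/7;  a_3 = 4;  u_2 = (u_1 − 4)/5 = -6/7
  u_2 = -6/7;  a_4 = 2;  u_3 = (u_2 − 2)/5 = -4/7
  u_3 = -4/7;  a_5 = 3;  u_4 = (u_3 − 3)/5 = -5/7
Digits: (0, 0, 2, 4, 2, 3).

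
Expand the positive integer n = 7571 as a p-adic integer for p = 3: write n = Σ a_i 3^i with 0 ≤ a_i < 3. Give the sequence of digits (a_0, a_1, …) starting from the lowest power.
(a_0, a_1, …) = (2, 0, 1, 1, 0, 1, 1, 0, 1)

Repeated division by 3 gives the digits low-to-high: 7571 = 2 + 1·3^2 + 1·3^3 + 1·3^5 + 1·3^6 + 1·3^8. Digit sequence: (2, 0, 1, 1, 0, 1, 1, 0, 1).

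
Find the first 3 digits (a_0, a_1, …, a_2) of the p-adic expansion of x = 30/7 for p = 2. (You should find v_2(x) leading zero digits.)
(a_0, …, a_2) = (0, 1, 0)

v_2(30/7) = 1, so a_0 = ... = a_0 = 0. Factor out: x = 2^1 · u with u = 15/7 a unit in ℤ_2. Expand u iteratively via a_{v+i} = u_i mod 2, u_{i+1} = (u_i − a_{v+i})/2:
  u_0 = 15/7;  a_1 = 1;  u_1 = (u_0 − 1)/2 = 4/7
  u_1 = 4/7;  a_2 = 0;  u_2 = (u_1 − 0)/2 = 2/7
Digits: (0, 1, 0).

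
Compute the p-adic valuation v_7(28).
v_7(28) = 1

v_7(n) is the largest exponent k such that 7^k divides n. Factor out: 28 = 7^1 · 4. (Sign doesn't affect v_p.) So v_7(28) = 1.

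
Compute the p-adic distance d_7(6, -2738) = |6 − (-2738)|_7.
d_7(6, -2738) = 1/343

Step 1 — x − y = 6 − (-2738) = 2744. Step 2 — v_7(2744) = 3 (factor: 2744 = (7^3 · 8); the sign does not affect v_p). Step 3 — |x − y|_7 = 7^{-3} = 1/343.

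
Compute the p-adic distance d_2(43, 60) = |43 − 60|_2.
d_2(43, 60) = 1

Step 1 — x − y = 43 − 60 = -17. Step 2 — v_2(-17) = 0 (factor: -17 = −(2^0 · 17); the sign does not affect v_p). Step 3 — |x − y|_2 = 2^{0} = 1.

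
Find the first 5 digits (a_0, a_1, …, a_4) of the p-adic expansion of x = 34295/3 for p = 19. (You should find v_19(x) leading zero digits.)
(a_0, …, a_4) = (0, 0, 0, 8, 6)

v_19(34295/3) = 3, so a_0 = ... = a_2 = 0. Factor out: x = 19^3 · u with u = 5/3 a unit in ℤ_19. Expand u iteratively via a_{v+i} = u_i mod 19, u_{i+1} = (u_i − a_{v+i})/19:
  u_0 = 5/3;  a_3 = 8;  u_1 = (u_0 − 8)/19 = -1/3
  u_1 = -1/3;  a_4 = 6;  u_2 = (u_1 − 6)/19 = -1/3
Digits: (0, 0, 0, 8, 6).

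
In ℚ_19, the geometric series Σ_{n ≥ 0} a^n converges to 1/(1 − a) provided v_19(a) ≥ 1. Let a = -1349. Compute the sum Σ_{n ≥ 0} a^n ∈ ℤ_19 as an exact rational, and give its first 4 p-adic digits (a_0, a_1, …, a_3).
Σ a^n = 1/(1 − a) = 1/1350;  first 4 digits = (1, 5, 2, 10)

v_19(a) = 1 ≥ 1, so the series converges in ℤ_19 to 1/(1 − a) = 1/(1 − (-1349)) = 1/1350. Expand this rational in ℤ_19: compute digits iteratively via d_i = x_i mod 19, x_{i+1} = (x_i − d_i)/19. The first 4 digits are (1, 5, 2, 10).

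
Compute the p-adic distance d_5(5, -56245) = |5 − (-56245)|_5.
d_5(5, -56245) = 1/3125

Step 1 — x − y = 5 − (-56245) = 56250. Step 2 — v_5(56250) = 5 (factor: 56250 = (5^5 · 18); the sign does not affect v_p). Step 3 — |x − y|_5 = 5^{-5} = 1/3125.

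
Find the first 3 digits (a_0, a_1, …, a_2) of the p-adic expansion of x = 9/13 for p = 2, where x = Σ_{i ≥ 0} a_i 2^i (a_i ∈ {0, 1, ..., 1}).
(a_0, …, a_2) = (1, 0, 1)

v_2(9/13) = 0 (numerator and denominator both coprime to 2), so x ∈ ℤ_2^×. Compute digits iteratively via a_i = x_i mod 2, x_{i+1} = (x_i − a_i)/2, with x_0 = x:
  x_0 = 9/13;  a_0 = 1;  x_1 = (x_0 − 1)/2 = -2/13
  x_1 = -2/13;  a_1 = 0;  x_2 = (x_1 − 0)/2 = -1/13
  x_2 = -1/13;  a_2 = 1;  x_3 = (x_2 − 1)/2 = -7/13
Digits: (1, 0, 1).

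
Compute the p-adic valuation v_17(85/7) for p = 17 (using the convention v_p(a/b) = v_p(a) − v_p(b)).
v_17(85/7) = 1

Factor powers of 17 from the numerator and denominator of the reduced fraction: 85 = 17^1 · 5 and 7 = 17^0 · 7. Apply v_p(a/b) = v_p(a) − v_p(b): v_17(85/7) = 1 − 0 = 1.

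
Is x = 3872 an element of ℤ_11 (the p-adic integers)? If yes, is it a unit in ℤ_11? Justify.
x ∈ ℤ_11 but not a unit; v_11(x) = 2 > 0

ℤ_11 = {x ∈ ℚ_11 : v_11(x) ≥ 0} and ℤ_11^× = {x ∈ ℤ_11 : v_11(x) = 0}. Here v_11(3872) = v_11(num) − v_11(den) = 2; compare against these criteria.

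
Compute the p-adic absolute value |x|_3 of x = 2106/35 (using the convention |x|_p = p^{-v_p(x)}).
|2106/35|_3 = 1/81

Step 1 — compute v_3(x) by factoring powers of 3 out of the numerator and denominator: v_3(2106/35) = 4. Step 2 — apply |x|_p = p^{-v_p(x)} = 3^{-4} = 1/81.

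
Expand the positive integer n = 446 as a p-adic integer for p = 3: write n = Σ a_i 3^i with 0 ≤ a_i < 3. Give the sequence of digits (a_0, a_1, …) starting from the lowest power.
(a_0, a_1, …) = (2, 1, 1, 1, 2, 1)

Repeated division by 3 gives the digits low-to-high: 446 = 2 + 1·3^1 + 1·3^2 + 1·3^3 + 2·3^4 + 1·3^5. Digit sequence: (2, 1, 1, 1, 2, 1).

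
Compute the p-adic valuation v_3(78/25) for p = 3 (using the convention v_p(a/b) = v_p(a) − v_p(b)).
v_3(78/25) = 1

Factor powers of 3 from the numerator and denominator of the reduced fraction: 78 = 3^1 · 26 and 25 = 3^0 · 25. Apply v_p(a/b) = v_p(a) − v_p(b): v_3(78/25) = 1 − 0 = 1.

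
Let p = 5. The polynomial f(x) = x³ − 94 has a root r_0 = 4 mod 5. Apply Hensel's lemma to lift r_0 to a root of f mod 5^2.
r_1 = 14 (mod 25)

Hensel: r_{i+1} = r_i − f(r_i)/f′(r_i) mod 5^{i+2}, where f′(x) = 3x². Iterate:
  r_0 = 4 (mod 5)
  r_1 = 14 (mod 25)
Final: r = 14 with f(r) ≡ 0 mod 5^2.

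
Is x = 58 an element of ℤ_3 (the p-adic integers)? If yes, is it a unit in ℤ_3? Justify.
x ∈ ℤ_3^× (unit); v_3(x) = 0

ℤ_3 = {x ∈ ℚ_3 : v_3(x) ≥ 0} and ℤ_3^× = {x ∈ ℤ_3 : v_3(x) = 0}. Here v_3(58) = v_3(num) − v_3(den) = 0; compare against these criteria.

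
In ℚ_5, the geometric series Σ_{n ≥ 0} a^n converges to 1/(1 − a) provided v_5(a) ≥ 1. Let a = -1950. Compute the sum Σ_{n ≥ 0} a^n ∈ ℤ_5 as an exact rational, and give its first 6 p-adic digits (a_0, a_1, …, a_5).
Σ a^n = 1/(1 − a) = 1/1951;  first 6 digits = (1, 0, 2, 4, 0, 1)

v_5(a) = 2 ≥ 1, so the series converges in ℤ_5 to 1/(1 − a) = 1/(1 − (-1950)) = 1/1951. Expand this rational in ℤ_5: compute digits iteratively via d_i = x_i mod 5, x_{i+1} = (x_i − d_i)/5. The first 6 digits are (1, 0, 2, 4, 0, 1).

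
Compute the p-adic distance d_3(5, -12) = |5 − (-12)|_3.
d_3(5, -12) = 1

Step 1 — x − y = 5 − (-12) = 17. Step 2 — v_3(17) = 0 (factor: 17 = (3^0 · 17); the sign does not affect v_p). Step 3 — |x − y|_3 = 3^{0} = 1.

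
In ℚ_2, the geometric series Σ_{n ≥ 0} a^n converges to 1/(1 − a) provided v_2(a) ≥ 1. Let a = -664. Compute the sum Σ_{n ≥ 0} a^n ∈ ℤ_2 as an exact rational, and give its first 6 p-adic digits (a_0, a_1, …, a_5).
Σ a^n = 1/(1 − a) = 1/665;  first 6 digits = (1, 0, 0, 1, 0, 1)

v_2(a) = 3 ≥ 1, so the series converges in ℤ_2 to 1/(1 − a) = 1/(1 − (-664)) = 1/665. Expand this rational in ℤ_2: compute digits iteratively via d_i = x_i mod 2, x_{i+1} = (x_i − d_i)/2. The first 6 digits are (1, 0, 0, 1, 0, 1).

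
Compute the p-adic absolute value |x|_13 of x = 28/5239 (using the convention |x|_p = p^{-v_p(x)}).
|28/5239|_13 = 169

Step 1 — compute v_13(x) by factoring powers of 13 out of the numerator and denominator: v_13(28/5239) = -2. Step 2 — apply |x|_p = p^{-v_p(x)} = 13^{2} = 169.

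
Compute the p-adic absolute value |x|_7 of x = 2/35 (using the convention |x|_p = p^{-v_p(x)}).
|2/35|_7 = 7

Step 1 — compute v_7(x) by factoring powers of 7 out of the numerator and denominator: v_7(2/35) = -1. Step 2 — apply |x|_p = p^{-v_p(x)} = 7^{1} = 7.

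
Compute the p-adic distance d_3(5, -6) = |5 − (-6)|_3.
d_3(5, -6) = 1

Step 1 — x − y = 5 − (-6) = 11. Step 2 — v_3(11) = 0 (factor: 11 = (3^0 · 11); the sign does not affect v_p). Step 3 — |x − y|_3 = 3^{0} = 1.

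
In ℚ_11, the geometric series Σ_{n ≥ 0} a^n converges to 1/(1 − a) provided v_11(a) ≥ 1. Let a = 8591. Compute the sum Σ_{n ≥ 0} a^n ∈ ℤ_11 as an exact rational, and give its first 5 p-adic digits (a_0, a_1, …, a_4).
Σ a^n = 1/(1 − a) = -1/8590;  first 5 digits = (1, 0, 5, 6, 3)

v_11(a) = 2 ≥ 1, so the series converges in ℤ_11 to 1/(1 − a) = 1/(1 − 8591) = -1/8590. Expand this rational in ℤ_11: compute digits iteratively via d_i = x_i mod 11, x_{i+1} = (x_i − d_i)/11. The first 5 digits are (1, 0, 5, 6, 3).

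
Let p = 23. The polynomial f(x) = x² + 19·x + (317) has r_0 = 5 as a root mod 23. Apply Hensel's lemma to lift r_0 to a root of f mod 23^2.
r_1 = 373 (mod 529)

Hensel: r_{i+1} = r_i − f(r_i)·(f′(r_i))^{-1} mod 23^{i+2}, f′(x) = 2x + 19. Iterate:
  r_0 = 5 (mod 23)
  r_1 = 373 (mod 529)
Final: r = 373 satisfies f(r) ≡ 0 mod 23^2.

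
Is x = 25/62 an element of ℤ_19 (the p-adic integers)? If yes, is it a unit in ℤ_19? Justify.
x ∈ ℤ_19^× (unit); v_19(x) = 0

ℤ_19 = {x ∈ ℚ_19 : v_19(x) ≥ 0} and ℤ_19^× = {x ∈ ℤ_19 : v_19(x) = 0}. Here v_19(25/62) = v_19(num) − v_19(den) = 0; compare against these criteria.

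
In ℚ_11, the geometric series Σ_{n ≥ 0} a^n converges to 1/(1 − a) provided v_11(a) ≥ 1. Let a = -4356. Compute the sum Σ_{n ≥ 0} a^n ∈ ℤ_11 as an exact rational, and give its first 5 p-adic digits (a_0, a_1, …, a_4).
Σ a^n = 1/(1 − a) = 1/4357;  first 5 digits = (1, 0, 8, 7, 8)

v_11(a) = 2 ≥ 1, so the series converges in ℤ_11 to 1/(1 − a) = 1/(1 − (-4356)) = 1/4357. Expand this rational in ℤ_11: compute digits iteratively via d_i = x_i mod 11, x_{i+1} = (x_i − d_i)/11. The first 5 digits are (1, 0, 8, 7, 8).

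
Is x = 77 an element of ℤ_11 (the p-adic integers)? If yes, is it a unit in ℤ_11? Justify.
x ∈ ℤ_11 but not a unit; v_11(x) = 1 > 0

ℤ_11 = {x ∈ ℚ_11 : v_11(x) ≥ 0} and ℤ_11^× = {x ∈ ℤ_11 : v_11(x) = 0}. Here v_11(77) = v_11(num) − v_11(den) = 1; compare against these criteria.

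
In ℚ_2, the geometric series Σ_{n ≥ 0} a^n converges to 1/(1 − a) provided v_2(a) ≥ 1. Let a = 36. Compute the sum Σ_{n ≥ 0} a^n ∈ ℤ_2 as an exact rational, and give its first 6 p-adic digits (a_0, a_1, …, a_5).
Σ a^n = 1/(1 − a) = -1/35;  first 6 digits = (1, 0, 1, 0, 1, 1)

v_2(a) = 2 ≥ 1, so the series converges in ℤ_2 to 1/(1 − a) = 1/(1 − 36) = -1/35. Expand this rational in ℤ_2: compute digits iteratively via d_i = x_i mod 2, x_{i+1} = (x_i − d_i)/2. The first 6 digits are (1, 0, 1, 0, 1, 1).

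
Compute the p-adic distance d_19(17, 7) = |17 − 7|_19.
d_19(17, 7) = 1

Step 1 — x − y = 17 − 7 = 10. Step 2 — v_19(10) = 0 (factor: 10 = (19^0 · 10); the sign does not affect v_p). Step 3 — |x − y|_19 = 19^{0} = 1.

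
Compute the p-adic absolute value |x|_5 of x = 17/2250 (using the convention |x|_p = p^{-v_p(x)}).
|17/2250|_5 = 125

Step 1 — compute v_5(x) by factoring powers of 5 out of the numerator and denominator: v_5(17/2250) = -3. Step 2 — apply |x|_p = p^{-v_p(x)} = 5^{3} = 125.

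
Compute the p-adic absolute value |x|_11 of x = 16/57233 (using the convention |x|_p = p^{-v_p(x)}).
|16/57233|_11 = 1331

Step 1 — compute v_11(x) by factoring powers of 11 out of the numerator and denominator: v_11(16/57233) = -3. Step 2 — apply |x|_p = p^{-v_p(x)} = 11^{3} = 1331.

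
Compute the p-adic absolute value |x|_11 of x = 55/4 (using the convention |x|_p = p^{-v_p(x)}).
|55/4|_11 = 1/11

Step 1 — compute v_11(x) by factoring powers of 11 out of the numerator and denominator: v_11(55/4) = 1. Step 2 — apply |x|_p = p^{-v_p(x)} = 11^{-1} = 1/11.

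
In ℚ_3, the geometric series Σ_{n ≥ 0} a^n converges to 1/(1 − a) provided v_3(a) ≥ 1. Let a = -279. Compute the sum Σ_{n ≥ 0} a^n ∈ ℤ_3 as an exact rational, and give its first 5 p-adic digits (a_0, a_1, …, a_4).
Σ a^n = 1/(1 − a) = 1/280;  first 5 digits = (1, 0, 2, 1, 0)

v_3(a) = 2 ≥ 1, so the series converges in ℤ_3 to 1/(1 − a) = 1/(1 − (-279)) = 1/280. Expand this rational in ℤ_3: compute digits iteratively via d_i = x_i mod 3, x_{i+1} = (x_i − d_i)/3. The first 5 digits are (1, 0, 2, 1, 0).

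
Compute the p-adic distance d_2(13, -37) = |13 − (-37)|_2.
d_2(13, -37) = 1/2

Step 1 — x − y = 13 − (-37) = 50. Step 2 — v_2(50) = 1 (factor: 50 = (2^1 · 25); the sign does not affect v_p). Step 3 — |x − y|_2 = 2^{-1} = 1/2.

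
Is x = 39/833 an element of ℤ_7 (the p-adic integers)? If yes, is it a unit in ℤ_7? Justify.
x ∉ ℤ_7 (v_7(x) = -2 < 0)

ℤ_7 = {x ∈ ℚ_7 : v_7(x) ≥ 0} and ℤ_7^× = {x ∈ ℤ_7 : v_7(x) = 0}. Here v_7(39/833) = v_7(num) − v_7(den) = -2; compare against these criteria.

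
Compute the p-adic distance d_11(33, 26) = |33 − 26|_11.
d_11(33, 26) = 1

Step 1 — x − y = 33 − 26 = 7. Step 2 — v_11(7) = 0 (factor: 7 = (11^0 · 7); the sign does not affect v_p). Step 3 — |x − y|_11 = 11^{0} = 1.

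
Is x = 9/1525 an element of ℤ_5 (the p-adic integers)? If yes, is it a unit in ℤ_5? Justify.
x ∉ ℤ_5 (v_5(x) = -2 < 0)

ℤ_5 = {x ∈ ℚ_5 : v_5(x) ≥ 0} and ℤ_5^× = {x ∈ ℤ_5 : v_5(x) = 0}. Here v_5(9/1525) = v_5(num) − v_5(den) = -2; compare against these criteria.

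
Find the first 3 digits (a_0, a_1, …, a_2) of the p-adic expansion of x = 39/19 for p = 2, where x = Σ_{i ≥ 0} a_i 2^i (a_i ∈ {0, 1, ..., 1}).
(a_0, …, a_2) = (1, 0, 1)

v_2(39/19) = 0 (numerator and denominator both coprime to 2), so x ∈ ℤ_2^×. Compute digits iteratively via a_i = x_i mod 2, x_{i+1} = (x_i − a_i)/2, with x_0 = x:
  x_0 = 39/19;  a_0 = 1;  x_1 = (x_0 − 1)/2 = 10/19
  x_1 = 10/19;  a_1 = 0;  x_2 = (x_1 − 0)/2 = 5/19
  x_2 = 5/19;  a_2 = 1;  x_3 = (x_2 − 1)/2 = -7/19
Digits: (1, 0, 1).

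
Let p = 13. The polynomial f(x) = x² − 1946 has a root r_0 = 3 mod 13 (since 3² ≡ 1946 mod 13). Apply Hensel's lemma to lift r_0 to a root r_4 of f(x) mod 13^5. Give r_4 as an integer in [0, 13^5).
r_4 = 176790 (mod 371293)

Hensel's recurrence: r_{i+1} = r_i − f(r_i)·(f′(r_i))^{-1} mod 13^{i+2}, with f′(x) = 2x. Iterate:
  r_0 = 3 (mod 13)
  r_1 = 16 (mod 169)
  r_2 = 1030 (mod 2197)
  r_3 = 5424 (mod 28561)
  r_4 = 176790 (mod 371293)
Final: r_4 = 176790, and one checks f(r_4) ≡ 0 mod 13^5.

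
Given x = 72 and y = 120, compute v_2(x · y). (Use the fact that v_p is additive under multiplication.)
v_2(8640) = 6

v_p(x) = 3 (factor: 72 = 2^3 · 9); v_p(y) = 3 (factor: 120 = 2^3 · 15). Additivity: v_p(xy) = v_p(x) + v_p(y) = 3 + 3 = 6. (Direct check: xy = 8640 = 2^6 · (135).)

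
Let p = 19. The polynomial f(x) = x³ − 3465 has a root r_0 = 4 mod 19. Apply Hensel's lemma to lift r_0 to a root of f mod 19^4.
r_3 = 112579 (mod 130321)

Hensel: r_{i+1} = r_i − f(r_i)/f′(r_i) mod 19^{i+2}, where f′(x) = 3x². Iterate:
  r_0 = 4 (mod 19)
  r_1 = 308 (mod 361)
  r_2 = 2835 (mod 6859)
  r_3 = 112579 (mod 130321)
Final: r = 112579 with f(r) ≡ 0 mod 19^4.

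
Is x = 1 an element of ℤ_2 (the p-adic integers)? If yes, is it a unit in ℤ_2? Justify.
x ∈ ℤ_2^× (unit); v_2(x) = 0

ℤ_2 = {x ∈ ℚ_2 : v_2(x) ≥ 0} and ℤ_2^× = {x ∈ ℤ_2 : v_2(x) = 0}. Here v_2(1) = v_2(num) − v_2(den) = 0; compare against these criteria.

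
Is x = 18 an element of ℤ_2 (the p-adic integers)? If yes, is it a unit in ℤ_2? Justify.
x ∈ ℤ_2 but not a unit; v_2(x) = 1 > 0

ℤ_2 = {x ∈ ℚ_2 : v_2(x) ≥ 0} and ℤ_2^× = {x ∈ ℤ_2 : v_2(x) = 0}. Here v_2(18) = v_2(num) − v_2(den) = 1; compare against these criteria.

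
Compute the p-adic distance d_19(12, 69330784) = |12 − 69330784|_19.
d_19(12, 69330784) = 1/2476099

Step 1 — x − y = 12 − 69330784 = -69330772. Step 2 — v_19(-69330772) = 5 (factor: -69330772 = −(19^5 · 28); the sign does not affect v_p). Step 3 — |x − y|_19 = 19^{-5} = 1/2476099.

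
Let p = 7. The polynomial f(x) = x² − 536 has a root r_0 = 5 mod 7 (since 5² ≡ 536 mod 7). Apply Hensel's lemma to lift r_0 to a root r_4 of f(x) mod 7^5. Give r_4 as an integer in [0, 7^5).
r_4 = 13634 (mod 16807)

Hensel's recurrence: r_{i+1} = r_i − f(r_i)·(f′(r_i))^{-1} mod 7^{i+2}, with f′(x) = 2x. Iterate:
  r_0 = 5 (mod 7)
  r_1 = 12 (mod 49)
  r_2 = 257 (mod 343)
  r_3 = 1629 (mod 2401)
  r_4 = 13634 (mod 16807)
Final: r_4 = 13634, and one checks f(r_4) ≡ 0 mod 7^5.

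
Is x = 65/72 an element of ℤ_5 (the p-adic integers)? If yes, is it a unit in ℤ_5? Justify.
x ∈ ℤ_5 but not a unit; v_5(x) = 1 > 0

ℤ_5 = {x ∈ ℚ_5 : v_5(x) ≥ 0} and ℤ_5^× = {x ∈ ℤ_5 : v_5(x) = 0}. Here v_5(65/72) = v_5(num) − v_5(den) = 1; compare against these criteria.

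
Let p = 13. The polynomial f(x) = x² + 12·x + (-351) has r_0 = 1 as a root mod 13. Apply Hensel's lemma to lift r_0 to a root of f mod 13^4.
r_3 = 24506 (mod 28561)

Hensel: r_{i+1} = r_i − f(r_i)·(f′(r_i))^{-1} mod 13^{i+2}, f′(x) = 2x + 12. Iterate:
  r_0 = 1 (mod 13)
  r_1 = 1 (mod 169)
  r_2 = 339 (mod 2197)
  r_3 = 24506 (mod 28561)
Final: r = 24506 satisfies f(r) ≡ 0 mod 13^4.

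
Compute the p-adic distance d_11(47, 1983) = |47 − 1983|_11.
d_11(47, 1983) = 1/121

Step 1 — x − y = 47 − 1983 = -1936. Step 2 — v_11(-1936) = 2 (factor: -1936 = −(11^2 · 16); the sign does not affect v_p). Step 3 — |x − y|_11 = 11^{-2} = 1/121.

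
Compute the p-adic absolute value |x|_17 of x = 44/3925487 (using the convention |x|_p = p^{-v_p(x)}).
|44/3925487|_17 = 83521

Step 1 — compute v_17(x) by factoring powers of 17 out of the numerator and denominator: v_17(44/3925487) = -4. Step 2 — apply |x|_p = p^{-v_p(x)} = 17^{4} = 83521.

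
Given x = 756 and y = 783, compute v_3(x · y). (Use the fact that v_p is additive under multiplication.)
v_3(591948) = 6

v_p(x) = 3 (factor: 756 = 3^3 · 28); v_p(y) = 3 (factor: 783 = 3^3 · 29). Additivity: v_p(xy) = v_p(x) + v_p(y) = 3 + 3 = 6. (Direct check: xy = 591948 = 3^6 · (812).)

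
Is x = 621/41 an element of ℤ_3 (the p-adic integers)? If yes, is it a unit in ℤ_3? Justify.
x ∈ ℤ_3 but not a unit; v_3(x) = 3 > 0

ℤ_3 = {x ∈ ℚ_3 : v_3(x) ≥ 0} and ℤ_3^× = {x ∈ ℤ_3 : v_3(x) = 0}. Here v_3(621/41) = v_3(num) − v_3(den) = 3; compare against these criteria.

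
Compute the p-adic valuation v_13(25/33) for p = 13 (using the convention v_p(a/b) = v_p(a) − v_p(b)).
v_13(25/33) = 0

Factor powers of 13 from the numerator and denominator of the reduced fraction: 25 = 13^0 · 25 and 33 = 13^0 · 33. Apply v_p(a/b) = v_p(a) − v_p(b): v_13(25/33) = 0 − 0 = 0.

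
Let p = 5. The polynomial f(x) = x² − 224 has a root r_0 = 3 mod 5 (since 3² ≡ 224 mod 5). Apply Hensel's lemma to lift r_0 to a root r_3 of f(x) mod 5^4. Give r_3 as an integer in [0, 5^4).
r_3 = 293 (mod 625)

Hensel's recurrence: r_{i+1} = r_i − f(r_i)·(f′(r_i))^{-1} mod 5^{i+2}, with f′(x) = 2x. Iterate:
  r_0 = 3 (mod 5)
  r_1 = 18 (mod 25)
  r_2 = 43 (mod 125)
  r_3 = 293 (mod 625)
Final: r_3 = 293, and one checks f(r_3) ≡ 0 mod 5^4.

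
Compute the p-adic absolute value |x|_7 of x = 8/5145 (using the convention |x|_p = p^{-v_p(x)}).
|8/5145|_7 = 343

Step 1 — compute v_7(x) by factoring powers of 7 out of the numerator and denominator: v_7(8/5145) = -3. Step 2 — apply |x|_p = p^{-v_p(x)} = 7^{3} = 343.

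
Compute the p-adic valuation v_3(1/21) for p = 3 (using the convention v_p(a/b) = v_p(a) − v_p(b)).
v_3(1/21) = -1

Factor powers of 3 from the numerator and denominator of the reduced fraction: 1 = 3^0 · 1 and 21 = 3^1 · 7. Apply v_p(a/b) = v_p(a) − v_p(b): v_3(1/21) = 0 − 1 = -1.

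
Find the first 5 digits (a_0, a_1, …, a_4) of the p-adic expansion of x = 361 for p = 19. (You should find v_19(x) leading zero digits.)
(a_0, …, a_4) = (0, 0, 1, 0, 0)

v_19(361) = 2, so a_0 = ... = a_1 = 0. Factor out: x = 19^2 · u with u = 1 a unit in ℤ_19. Expand u iteratively via a_{v+i} = u_i mod 19, u_{i+1} = (u_i − a_{v+i})/19:
  u_0 = 1;  a_2 = 1;  u_1 = (u_0 − 1)/19 = 0
  u_1 = 0;  a_3 = 0;  u_2 = (u_1 − 0)/19 = 0
  u_2 = 0;  a_4 = 0;  u_3 = (u_2 − 0)/19 = 0
Digits: (0, 0, 1, 0, 0).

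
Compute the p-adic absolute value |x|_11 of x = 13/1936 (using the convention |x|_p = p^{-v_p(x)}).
|13/1936|_11 = 121

Step 1 — compute v_11(x) by factoring powers of 11 out of the numerator and denominator: v_11(13/1936) = -2. Step 2 — apply |x|_p = p^{-v_p(x)} = 11^{2} = 121.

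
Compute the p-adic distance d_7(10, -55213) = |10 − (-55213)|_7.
d_7(10, -55213) = 1/2401

Step 1 — x − y = 10 − (-55213) = 55223. Step 2 — v_7(55223) = 4 (factor: 55223 = (7^4 · 23); the sign does not affect v_p). Step 3 — |x − y|_7 = 7^{-4} = 1/2401.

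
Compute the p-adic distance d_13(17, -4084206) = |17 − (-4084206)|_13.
d_13(17, -4084206) = 1/371293

Step 1 — x − y = 17 − (-4084206) = 4084223. Step 2 — v_13(4084223) = 5 (factor: 4084223 = (13^5 · 11); the sign does not affect v_p). Step 3 — |x − y|_13 = 13^{-5} = 1/371293.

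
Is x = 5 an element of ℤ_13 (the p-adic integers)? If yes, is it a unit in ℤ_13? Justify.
x ∈ ℤ_13^× (unit); v_13(x) = 0

ℤ_13 = {x ∈ ℚ_13 : v_13(x) ≥ 0} and ℤ_13^× = {x ∈ ℤ_13 : v_13(x) = 0}. Here v_13(5) = v_13(num) − v_13(den) = 0; compare against these criteria.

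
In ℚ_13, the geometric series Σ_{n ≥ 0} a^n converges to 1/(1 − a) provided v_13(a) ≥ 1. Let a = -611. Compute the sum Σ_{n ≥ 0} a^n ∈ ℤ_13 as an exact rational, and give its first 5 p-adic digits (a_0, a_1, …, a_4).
Σ a^n = 1/(1 − a) = 1/612;  first 5 digits = (1, 5, 8, 8, 9)

v_13(a) = 1 ≥ 1, so the series converges in ℤ_13 to 1/(1 − a) = 1/(1 − (-611)) = 1/612. Expand this rational in ℤ_13: compute digits iteratively via d_i = x_i mod 13, x_{i+1} = (x_i − d_i)/13. The first 5 digits are (1, 5, 8, 8, 9).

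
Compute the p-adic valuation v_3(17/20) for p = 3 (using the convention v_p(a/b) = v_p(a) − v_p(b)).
v_3(17/20) = 0

Factor powers of 3 from the numerator and denominator of the reduced fraction: 17 = 3^0 · 17 and 20 = 3^0 · 20. Apply v_p(a/b) = v_p(a) − v_p(b): v_3(17/20) = 0 − 0 = 0.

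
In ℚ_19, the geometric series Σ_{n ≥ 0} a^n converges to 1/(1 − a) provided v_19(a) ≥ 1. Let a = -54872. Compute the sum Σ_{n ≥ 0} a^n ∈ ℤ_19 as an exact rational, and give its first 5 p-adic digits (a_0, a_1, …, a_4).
Σ a^n = 1/(1 − a) = 1/54873;  first 5 digits = (1, 0, 0, 11, 18)

v_19(a) = 3 ≥ 1, so the series converges in ℤ_19 to 1/(1 − a) = 1/(1 − (-54872)) = 1/54873. Expand this rational in ℤ_19: compute digits iteratively via d_i = x_i mod 19, x_{i+1} = (x_i − d_i)/19. The first 5 digits are (1, 0, 0, 11, 18).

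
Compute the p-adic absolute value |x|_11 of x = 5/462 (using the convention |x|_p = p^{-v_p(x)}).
|5/462|_11 = 11

Step 1 — compute v_11(x) by factoring powers of 11 out of the numerator and denominator: v_11(5/462) = -1. Step 2 — apply |x|_p = p^{-v_p(x)} = 11^{1} = 11.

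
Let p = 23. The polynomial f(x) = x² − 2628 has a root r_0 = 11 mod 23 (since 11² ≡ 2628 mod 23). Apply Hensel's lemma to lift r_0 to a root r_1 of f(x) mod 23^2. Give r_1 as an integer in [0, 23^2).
r_1 = 149 (mod 529)

Hensel's recurrence: r_{i+1} = r_i − f(r_i)·(f′(r_i))^{-1} mod 23^{i+2}, with f′(x) = 2x. Iterate:
  r_0 = 11 (mod 23)
  r_1 = 149 (mod 529)
Final: r_1 = 149, and one checks f(r_1) ≡ 0 mod 23^2.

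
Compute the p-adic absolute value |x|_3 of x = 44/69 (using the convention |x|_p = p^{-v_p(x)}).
|44/69|_3 = 3

Step 1 — compute v_3(x) by factoring powers of 3 out of the numerator and denominator: v_3(44/69) = -1. Step 2 — apply |x|_p = p^{-v_p(x)} = 3^{1} = 3.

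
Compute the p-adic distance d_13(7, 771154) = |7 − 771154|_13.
d_13(7, 771154) = 1/28561

Step 1 — x − y = 7 − 771154 = -771147. Step 2 — v_13(-771147) = 4 (factor: -771147 = −(13^4 · 27); the sign does not affect v_p). Step 3 — |x − y|_13 = 13^{-4} = 1/28561.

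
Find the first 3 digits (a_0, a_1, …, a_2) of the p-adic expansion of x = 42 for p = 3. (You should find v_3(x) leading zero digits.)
(a_0, …, a_2) = (0, 2, 1)

v_3(42) = 1, so a_0 = ... = a_0 = 0. Factor out: x = 3^1 · u with u = 14 a unit in ℤ_3. Expand u iteratively via a_{v+i} = u_i mod 3, u_{i+1} = (u_i − a_{v+i})/3:
  u_0 = 14;  a_1 = 2;  u_1 = (u_0 − 2)/3 = 4
  u_1 = 4;  a_2 = 1;  u_2 = (u_1 − 1)/3 = 1
Digits: (0, 2, 1).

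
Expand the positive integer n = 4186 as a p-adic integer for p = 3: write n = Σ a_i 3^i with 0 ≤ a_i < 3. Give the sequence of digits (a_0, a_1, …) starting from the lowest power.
(a_0, a_1, …) = (1, 0, 0, 2, 0, 2, 2, 1)

Repeated division by 3 gives the digits low-to-high: 4186 = 1 + 2·3^3 + 2·3^5 + 2·3^6 + 1·3^7. Digit sequence: (1, 0, 0, 2, 0, 2, 2, 1).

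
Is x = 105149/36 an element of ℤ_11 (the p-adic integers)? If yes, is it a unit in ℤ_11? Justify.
x ∈ ℤ_11 but not a unit; v_11(x) = 3 > 0

ℤ_11 = {x ∈ ℚ_11 : v_11(x) ≥ 0} and ℤ_11^× = {x ∈ ℤ_11 : v_11(x) = 0}. Here v_11(105149/36) = v_11(num) − v_11(den) = 3; compare against these criteria.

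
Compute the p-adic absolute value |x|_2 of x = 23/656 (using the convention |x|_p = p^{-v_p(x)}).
|23/656|_2 = 16

Step 1 — compute v_2(x) by factoring powers of 2 out of the numerator and denominator: v_2(23/656) = -4. Step 2 — apply |x|_p = p^{-v_p(x)} = 2^{4} = 16.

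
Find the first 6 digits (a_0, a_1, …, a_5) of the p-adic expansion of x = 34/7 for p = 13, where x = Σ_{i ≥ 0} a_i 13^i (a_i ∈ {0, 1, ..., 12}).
(a_0, …, a_5) = (3, 2, 11, 1, 11, 1)

v_13(34/7) = 0 (numerator and denominator both coprime to 13), so x ∈ ℤ_13^×. Compute digits iteratively via a_i = x_i mod 13, x_{i+1} = (x_i − a_i)/13, with x_0 = x:
  x_0 = 34/7;  a_0 = 3;  x_1 = (x_0 − 3)/13 = 1/7
  x_1 = 1/7;  a_1 = 2;  x_2 = (x_1 − 2)/13 = -1/7
  x_2 = -1/7;  a_2 = 11;  x_3 = (x_2 − 11)/13 = -6/7
  x_3 = -6/7;  a_3 = 1;  x_4 = (x_3 − 1)/13 = -1/7
  x_4 = -1/7;  a_4 = 11;  x_5 = (x_4 − 11)/13 = -6/7
  x_5 = -6/7;  a_5 = 1;  x_6 = (x_5 − 1)/13 = -1/7
Digits: (3, 2, 11, 1, 11, 1).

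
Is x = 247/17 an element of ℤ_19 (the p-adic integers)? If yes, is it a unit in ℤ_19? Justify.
x ∈ ℤ_19 but not a unit; v_19(x) = 1 > 0

ℤ_19 = {x ∈ ℚ_19 : v_19(x) ≥ 0} and ℤ_19^× = {x ∈ ℤ_19 : v_19(x) = 0}. Here v_19(247/17) = v_19(num) − v_19(den) = 1; compare against these criteria.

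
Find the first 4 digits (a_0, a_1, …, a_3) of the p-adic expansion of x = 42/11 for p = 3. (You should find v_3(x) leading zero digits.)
(a_0, …, a_3) = (0, 1, 2, 1)

v_3(42/11) = 1, so a_0 = ... = a_0 = 0. Factor out: x = 3^1 · u with u = 14/11 a unit in ℤ_3. Expand u iteratively via a_{v+i} = u_i mod 3, u_{i+1} = (u_i − a_{v+i})/3:
  u_0 = 14/11;  a_1 = 1;  u_1 = (u_0 − 1)/3 = 1/11
  u_1 = 1/11;  a_2 = 2;  u_2 = (u_1 − 2)/3 = -7/11
  u_2 = -7/11;  a_3 = 1;  u_3 = (u_2 − 1)/3 = -6/11
Digits: (0, 1, 2, 1).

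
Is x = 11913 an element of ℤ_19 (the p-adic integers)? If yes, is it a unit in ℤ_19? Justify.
x ∈ ℤ_19 but not a unit; v_19(x) = 2 > 0

ℤ_19 = {x ∈ ℚ_19 : v_19(x) ≥ 0} and ℤ_19^× = {x ∈ ℤ_19 : v_19(x) = 0}. Here v_19(11913) = v_19(num) − v_19(den) = 2; compare against these criteria.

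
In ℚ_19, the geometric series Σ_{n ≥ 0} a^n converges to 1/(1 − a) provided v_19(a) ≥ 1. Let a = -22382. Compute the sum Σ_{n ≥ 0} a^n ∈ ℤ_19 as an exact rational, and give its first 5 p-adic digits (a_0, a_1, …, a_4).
Σ a^n = 1/(1 − a) = 1/22383;  first 5 digits = (1, 0, 14, 15, 5)

v_19(a) = 2 ≥ 1, so the series converges in ℤ_19 to 1/(1 − a) = 1/(1 − (-22382)) = 1/22383. Expand this rational in ℤ_19: compute digits iteratively via d_i = x_i mod 19, x_{i+1} = (x_i − d_i)/19. The first 5 digits are (1, 0, 14, 15, 5).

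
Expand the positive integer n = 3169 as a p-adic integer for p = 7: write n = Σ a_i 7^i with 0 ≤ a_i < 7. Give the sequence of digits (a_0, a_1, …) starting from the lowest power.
(a_0, a_1, …) = (5, 4, 1, 2, 1)

Repeated division by 7 gives the digits low-to-high: 3169 = 5 + 4·7^1 + 1·7^2 + 2·7^3 + 1·7^4. Digit sequence: (5, 4, 1, 2, 1).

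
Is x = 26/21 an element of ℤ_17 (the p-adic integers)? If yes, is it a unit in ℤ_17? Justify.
x ∈ ℤ_17^× (unit); v_17(x) = 0

ℤ_17 = {x ∈ ℚ_17 : v_17(x) ≥ 0} and ℤ_17^× = {x ∈ ℤ_17 : v_17(x) = 0}. Here v_17(26/21) = v_17(num) − v_17(den) = 0; compare against these criteria.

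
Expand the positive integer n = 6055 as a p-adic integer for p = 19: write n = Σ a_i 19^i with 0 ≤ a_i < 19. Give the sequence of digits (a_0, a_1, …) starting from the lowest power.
(a_0, a_1, …) = (13, 14, 16)

Repeated division by 19 gives the digits low-to-high: 6055 = 13 + 14·19^1 + 16·19^2. Digit sequence: (13, 14, 16).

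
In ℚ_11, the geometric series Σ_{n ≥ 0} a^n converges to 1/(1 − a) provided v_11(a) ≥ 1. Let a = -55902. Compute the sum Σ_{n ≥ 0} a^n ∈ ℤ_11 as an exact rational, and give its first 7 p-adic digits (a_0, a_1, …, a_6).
Σ a^n = 1/(1 − a) = 1/55903;  first 7 digits = (1, 0, 0, 2, 7, 10, 3)

v_11(a) = 3 ≥ 1, so the series converges in ℤ_11 to 1/(1 − a) = 1/(1 − (-55902)) = 1/55903. Expand this rational in ℤ_11: compute digits iteratively via d_i = x_i mod 11, x_{i+1} = (x_i − d_i)/11. The first 7 digits are (1, 0, 0, 2, 7, 10, 3).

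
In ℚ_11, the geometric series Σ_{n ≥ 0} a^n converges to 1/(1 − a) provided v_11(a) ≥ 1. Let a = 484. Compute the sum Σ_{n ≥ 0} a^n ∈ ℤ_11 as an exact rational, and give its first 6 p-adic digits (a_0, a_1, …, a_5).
Σ a^n = 1/(1 − a) = -1/483;  first 6 digits = (1, 0, 4, 0, 5, 1)

v_11(a) = 2 ≥ 1, so the series converges in ℤ_11 to 1/(1 − a) = 1/(1 − 484) = -1/483. Expand this rational in ℤ_11: compute digits iteratively via d_i = x_i mod 11, x_{i+1} = (x_i − d_i)/11. The first 6 digits are (1, 0, 4, 0, 5, 1).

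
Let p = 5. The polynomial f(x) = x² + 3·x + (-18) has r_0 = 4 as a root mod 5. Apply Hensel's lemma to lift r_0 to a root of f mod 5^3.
r_2 = 119 (mod 125)

Hensel: r_{i+1} = r_i − f(r_i)·(f′(r_i))^{-1} mod 5^{i+2}, f′(x) = 2x + 3. Iterate:
  r_0 = 4 (mod 5)
  r_1 = 19 (mod 25)
  r_2 = 119 (mod 125)
Final: r = 119 satisfies f(r) ≡ 0 mod 5^3.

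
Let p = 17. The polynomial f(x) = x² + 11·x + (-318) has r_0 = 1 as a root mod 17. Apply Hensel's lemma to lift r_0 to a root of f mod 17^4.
r_3 = 82434 (mod 83521)

Hensel: r_{i+1} = r_i − f(r_i)·(f′(r_i))^{-1} mod 17^{i+2}, f′(x) = 2x + 11. Iterate:
  r_0 = 1 (mod 17)
  r_1 = 69 (mod 289)
  r_2 = 3826 (mod 4913)
  r_3 = 82434 (mod 83521)
Final: r = 82434 satisfies f(r) ≡ 0 mod 17^4.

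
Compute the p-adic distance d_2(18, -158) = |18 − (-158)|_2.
d_2(18, -158) = 1/16

Step 1 — x − y = 18 − (-158) = 176. Step 2 — v_2(176) = 4 (factor: 176 = (2^4 · 11); the sign does not affect v_p). Step 3 — |x − y|_2 = 2^{-4} = 1/16.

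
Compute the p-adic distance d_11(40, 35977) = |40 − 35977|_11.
d_11(40, 35977) = 1/1331

Step 1 — x − y = 40 − 35977 = -35937. Step 2 — v_11(-35937) = 3 (factor: -35937 = −(11^3 · 27); the sign does not affect v_p). Step 3 — |x − y|_11 = 11^{-3} = 1/1331.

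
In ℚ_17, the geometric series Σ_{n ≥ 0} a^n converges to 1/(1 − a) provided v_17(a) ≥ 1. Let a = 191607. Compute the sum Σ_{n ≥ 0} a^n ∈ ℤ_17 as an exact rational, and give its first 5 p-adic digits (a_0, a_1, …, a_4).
Σ a^n = 1/(1 − a) = -1/191606;  first 5 digits = (1, 0, 0, 5, 2)

v_17(a) = 3 ≥ 1, so the series converges in ℤ_17 to 1/(1 − a) = 1/(1 − 191607) = -1/191606. Expand this rational in ℤ_17: compute digits iteratively via d_i = x_i mod 17, x_{i+1} = (x_i − d_i)/17. The first 5 digits are (1, 0, 0, 5, 2).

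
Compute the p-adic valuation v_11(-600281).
v_11(-600281) = 4

v_11(n) is the largest exponent k such that 11^k divides n. Factor out: -600281 = -11^4 · 41. (Sign doesn't affect v_p.) So v_11(-600281) = 4.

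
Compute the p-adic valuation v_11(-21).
v_11(-21) = 0

v_11(n) is the largest exponent k such that 11^k divides n. Factor out: -21 = -11^0 · 21. (Sign doesn't affect v_p.) So v_11(-21) = 0.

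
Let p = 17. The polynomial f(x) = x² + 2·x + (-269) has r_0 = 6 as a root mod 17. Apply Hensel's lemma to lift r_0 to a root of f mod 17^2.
r_1 = 125 (mod 289)

Hensel: r_{i+1} = r_i − f(r_i)·(f′(r_i))^{-1} mod 17^{i+2}, f′(x) = 2x + 2. Iterate:
  r_0 = 6 (mod 17)
  r_1 = 125 (mod 289)
Final: r = 125 satisfies f(r) ≡ 0 mod 17^2.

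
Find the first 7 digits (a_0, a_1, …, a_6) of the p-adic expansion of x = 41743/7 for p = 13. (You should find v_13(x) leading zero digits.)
(a_0, …, a_6) = (0, 0, 0, 12, 3, 9, 3)

v_13(41743/7) = 3, so a_0 = ... = a_2 = 0. Factor out: x = 13^3 · u with u = 19/7 a unit in ℤ_13. Expand u iteratively via a_{v+i} = u_i mod 13, u_{i+1} = (u_i − a_{v+i})/13:
  u_0 = 19/7;  a_3 = 12;  u_1 = (u_0 − 12)/13 = -5/7
  u_1 = -5/7;  a_4 = 3;  u_2 = (u_1 − 3)/13 = -2/7
  u_2 = -2/7;  a_5 = 9;  u_3 = (u_2 − 9)/13 = -5/7
  u_3 = -5/7;  a_6 = 3;  u_4 = (u_3 − 3)/13 = -2/7
Digits: (0, 0, 0, 12, 3, 9, 3).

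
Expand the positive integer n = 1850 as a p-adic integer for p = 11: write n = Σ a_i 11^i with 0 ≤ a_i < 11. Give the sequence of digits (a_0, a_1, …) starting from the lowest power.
(a_0, a_1, …) = (2, 3, 4, 1)

Repeated division by 11 gives the digits low-to-high: 1850 = 2 + 3·11^1 + 4·11^2 + 1·11^3. Digit sequence: (2, 3, 4, 1).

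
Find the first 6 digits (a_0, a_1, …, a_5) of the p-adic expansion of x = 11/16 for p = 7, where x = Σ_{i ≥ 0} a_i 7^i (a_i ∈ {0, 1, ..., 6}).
(a_0, …, a_5) = (2, 2, 1, 2, 1, 2)

v_7(11/16) = 0 (numerator and denominator both coprime to 7), so x ∈ ℤ_7^×. Compute digits iteratively via a_i = x_i mod 7, x_{i+1} = (x_i − a_i)/7, with x_0 = x:
  x_0 = 11/16;  a_0 = 2;  x_1 = (x_0 − 2)/7 = -3/16
  x_1 = -3/16;  a_1 = 2;  x_2 = (x_1 − 2)/7 = -5/16
  x_2 = -5/16;  a_2 = 1;  x_3 = (x_2 − 1)/7 = -3/16
  x_3 = -3/16;  a_3 = 2;  x_4 = (x_3 − 2)/7 = -5/16
  x_4 = -5/16;  a_4 = 1;  x_5 = (x_4 − 1)/7 = -3/16
  x_5 = -3/16;  a_5 = 2;  x_6 = (x_5 − 2)/7 = -5/16
Digits: (2, 2, 1, 2, 1, 2).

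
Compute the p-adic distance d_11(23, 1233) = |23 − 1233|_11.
d_11(23, 1233) = 1/121

Step 1 — x − y = 23 − 1233 = -1210. Step 2 — v_11(-1210) = 2 (factor: -1210 = −(11^2 · 10); the sign does not affect v_p). Step 3 — |x − y|_11 = 11^{-2} = 1/121.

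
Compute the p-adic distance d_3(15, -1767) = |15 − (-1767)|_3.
d_3(15, -1767) = 1/81

Step 1 — x − y = 15 − (-1767) = 1782. Step 2 — v_3(1782) = 4 (factor: 1782 = (3^4 · 22); the sign does not affect v_p). Step 3 — |x − y|_3 = 3^{-4} = 1/81.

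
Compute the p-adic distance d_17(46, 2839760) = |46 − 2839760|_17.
d_17(46, 2839760) = 1/1419857

Step 1 — x − y = 46 − 2839760 = -2839714. Step 2 — v_17(-2839714) = 5 (factor: -2839714 = −(17^5 · 2); the sign does not affect v_p). Step 3 — |x − y|_17 = 17^{-5} = 1/1419857.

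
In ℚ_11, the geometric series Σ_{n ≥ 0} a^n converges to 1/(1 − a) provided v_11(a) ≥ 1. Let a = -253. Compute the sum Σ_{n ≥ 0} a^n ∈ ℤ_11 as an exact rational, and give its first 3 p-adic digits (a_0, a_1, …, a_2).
Σ a^n = 1/(1 − a) = 1/254;  first 3 digits = (1, 10, 9)

v_11(a) = 1 ≥ 1, so the series converges in ℤ_11 to 1/(1 − a) = 1/(1 − (-253)) = 1/254. Expand this rational in ℤ_11: compute digits iteratively via d_i = x_i mod 11, x_{i+1} = (x_i − d_i)/11. The first 3 digits are (1, 10, 9).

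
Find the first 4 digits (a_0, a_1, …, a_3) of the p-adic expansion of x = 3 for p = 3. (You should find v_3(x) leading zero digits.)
(a_0, …, a_3) = (0, 1, 0, 0)

v_3(3) = 1, so a_0 = ... = a_0 = 0. Factor out: x = 3^1 · u with u = 1 a unit in ℤ_3. Expand u iteratively via a_{v+i} = u_i mod 3, u_{i+1} = (u_i − a_{v+i})/3:
  u_0 = 1;  a_1 = 1;  u_1 = (u_0 − 1)/3 = 0
  u_1 = 0;  a_2 = 0;  u_2 = (u_1 − 0)/3 = 0
  u_2 = 0;  a_3 = 0;  u_3 = (u_2 − 0)/3 = 0
Digits: (0, 1, 0, 0).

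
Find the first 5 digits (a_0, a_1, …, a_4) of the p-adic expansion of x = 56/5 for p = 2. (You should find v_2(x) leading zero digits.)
(a_0, …, a_4) = (0, 0, 0, 1, 1)

v_2(56/5) = 3, so a_0 = ... = a_2 = 0. Factor out: x = 2^3 · u with u = 7/5 a unit in ℤ_2. Expand u iteratively via a_{v+i} = u_i mod 2, u_{i+1} = (u_i − a_{v+i})/2:
  u_0 = 7/5;  a_3 = 1;  u_1 = (u_0 − 1)/2 = 1/5
  u_1 = 1/5;  a_4 = 1;  u_2 = (u_1 − 1)/2 = -2/5
Digits: (0, 0, 0, 1, 1).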